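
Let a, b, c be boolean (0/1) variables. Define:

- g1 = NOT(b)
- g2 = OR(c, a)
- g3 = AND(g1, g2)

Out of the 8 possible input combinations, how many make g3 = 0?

g3 = AND(g1, g2) must be 0, so at least one of g1, g2 is 0.
Satisfying assignments:
  a=0, b=0, c=0
  a=0, b=1, c=0
  a=0, b=1, c=1
  a=1, b=1, c=0
  a=1, b=1, c=1

5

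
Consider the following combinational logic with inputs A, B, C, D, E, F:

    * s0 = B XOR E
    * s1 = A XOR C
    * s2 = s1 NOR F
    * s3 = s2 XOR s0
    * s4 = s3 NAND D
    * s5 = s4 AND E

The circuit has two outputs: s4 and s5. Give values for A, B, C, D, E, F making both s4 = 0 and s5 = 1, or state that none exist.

no solution exists

Across all 64 input combinations, none give both s4 = 0 and s5 = 1.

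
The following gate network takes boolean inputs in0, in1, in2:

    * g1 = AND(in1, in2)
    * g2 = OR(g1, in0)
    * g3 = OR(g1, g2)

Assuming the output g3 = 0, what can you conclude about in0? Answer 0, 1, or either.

g3 = OR(g1, g2) must be 0, so both g1 = 0 and g2 = 0.
g1 = AND(in1, in2) must be 0, so at least one of in1, in2 is 0.
g2 = OR(g1, in0) must be 0, so both g1 = 0 and in0 = 0.
Every assignment with g3 = 0 has in0 = 0; there are 3 such assignment(s).
  in0=0, in1=0, in2=0
  in0=0, in1=0, in2=1
  in0=0, in1=1, in2=0

0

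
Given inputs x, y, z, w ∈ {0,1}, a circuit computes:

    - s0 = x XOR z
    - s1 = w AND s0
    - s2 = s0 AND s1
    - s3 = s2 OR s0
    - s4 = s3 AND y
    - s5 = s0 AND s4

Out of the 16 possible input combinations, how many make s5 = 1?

4

s5 = s0 AND s4 must be 1, so both s0 = 1 and s4 = 1.
Enumerating the 16 input combinations, 4 give s5 = 1 and 12 give s5 = 0.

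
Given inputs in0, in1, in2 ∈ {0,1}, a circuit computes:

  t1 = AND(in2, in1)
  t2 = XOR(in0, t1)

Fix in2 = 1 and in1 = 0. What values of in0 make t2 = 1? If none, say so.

t2 = XOR(in0, t1) must be 1, so in0 and t1 differ.
Check with in2 = 1 and in1 = 0 and in0=1:
t1 = AND(in2, in1) = AND(1, 0) = 0
t2 = XOR(in0, t1) = XOR(1, 0) = 1
So t2 = 1.

in0=1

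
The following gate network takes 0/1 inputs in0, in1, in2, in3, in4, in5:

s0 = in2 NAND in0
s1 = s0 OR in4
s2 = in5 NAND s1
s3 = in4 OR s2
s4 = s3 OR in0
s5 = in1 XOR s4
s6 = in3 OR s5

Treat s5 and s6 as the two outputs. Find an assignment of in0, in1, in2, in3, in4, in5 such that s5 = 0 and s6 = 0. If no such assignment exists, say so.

in0=1, in1=1, in2=0, in3=0, in4=1, in5=0

Check with in0=1, in1=1, in2=0, in3=0, in4=1, in5=0:
s0 = in2 NAND in0 = 0 NAND 1 = 1
s1 = s0 OR in4 = 1 OR 1 = 1
s2 = in5 NAND s1 = 0 NAND 1 = 1
s3 = in4 OR s2 = 1 OR 1 = 1
s4 = s3 OR in0 = 1 OR 1 = 1
s5 = in1 XOR s4 = 1 XOR 1 = 0
s6 = in3 OR s5 = 0 OR 0 = 0
So s5 = 0 and s6 = 0.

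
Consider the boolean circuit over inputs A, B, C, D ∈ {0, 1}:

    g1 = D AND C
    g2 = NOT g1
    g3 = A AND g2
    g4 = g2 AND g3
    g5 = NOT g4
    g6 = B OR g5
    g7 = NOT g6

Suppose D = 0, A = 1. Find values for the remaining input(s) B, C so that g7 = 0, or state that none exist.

B=1 C=1

g7 = NOT g6 must be 0, so g6 = 1.
g6 = B OR g5 must be 1, so at least one of B, g5 is 1.
Check with D = 0, A = 1 and B=1, C=1:
g1 = D AND C = 0 AND 1 = 0
g2 = NOT g1 = NOT 0 = 1
g3 = A AND g2 = 1 AND 1 = 1
g4 = g2 AND g3 = 1 AND 1 = 1
g5 = NOT g4 = NOT 1 = 0
g6 = B OR g5 = 1 OR 0 = 1
g7 = NOT g6 = NOT 1 = 0
So g7 = 0.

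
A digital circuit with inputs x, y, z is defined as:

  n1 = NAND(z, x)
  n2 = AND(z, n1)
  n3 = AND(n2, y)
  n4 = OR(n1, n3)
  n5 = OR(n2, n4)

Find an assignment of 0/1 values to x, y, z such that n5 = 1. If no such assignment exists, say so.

x=1 y=0 z=0

n5 = OR(n2, n4) must be 1, so at least one of n2, n4 is 1.
Check with x=1 y=0 z=0:
n1 = NAND(z, x) = NAND(0, 1) = 1
n2 = AND(z, n1) = AND(0, 1) = 0
n3 = AND(n2, y) = AND(0, 0) = 0
n4 = OR(n1, n3) = OR(1, 0) = 1
n5 = OR(n2, n4) = OR(0, 1) = 1
So n5 = 1 as required.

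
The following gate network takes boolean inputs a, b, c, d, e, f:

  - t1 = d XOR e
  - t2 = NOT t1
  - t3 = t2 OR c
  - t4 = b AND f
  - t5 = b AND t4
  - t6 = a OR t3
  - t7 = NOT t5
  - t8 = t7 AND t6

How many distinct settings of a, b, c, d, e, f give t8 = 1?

42

t8 = t7 AND t6 must be 1, so both t7 = 1 and t6 = 1.
t7 = NOT t5 must be 1, so t5 = 0.
t6 = a OR t3 must be 1, so at least one of a, t3 is 1.
Enumerating the 64 input combinations, 42 give t8 = 1 and 22 give t8 = 0.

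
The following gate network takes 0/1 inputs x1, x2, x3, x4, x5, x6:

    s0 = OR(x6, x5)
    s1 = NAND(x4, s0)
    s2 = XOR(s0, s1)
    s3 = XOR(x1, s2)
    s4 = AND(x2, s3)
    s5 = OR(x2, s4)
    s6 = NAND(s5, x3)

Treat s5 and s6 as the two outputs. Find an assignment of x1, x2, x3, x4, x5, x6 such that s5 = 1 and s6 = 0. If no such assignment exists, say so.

Check with x1=0 x2=1 x3=1 x4=1 x5=1 x6=1:
s0 = OR(x6, x5) = OR(1, 1) = 1
s1 = NAND(x4, s0) = NAND(1, 1) = 0
s2 = XOR(s0, s1) = XOR(1, 0) = 1
s3 = XOR(x1, s2) = XOR(0, 1) = 1
s4 = AND(x2, s3) = AND(1, 1) = 1
s5 = OR(x2, s4) = OR(1, 1) = 1
s6 = NAND(s5, x3) = NAND(1, 1) = 0
So s5 = 1 and s6 = 0.

x1=0 x2=1 x3=1 x4=1 x5=1 x6=1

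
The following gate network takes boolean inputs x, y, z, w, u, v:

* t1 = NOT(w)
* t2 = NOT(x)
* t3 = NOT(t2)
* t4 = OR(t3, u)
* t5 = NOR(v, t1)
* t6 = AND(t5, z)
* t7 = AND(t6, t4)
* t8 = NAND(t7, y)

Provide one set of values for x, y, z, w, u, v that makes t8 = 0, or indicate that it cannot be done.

x=0, y=1, z=1, w=1, u=1, v=0

Check with x=0, y=1, z=1, w=1, u=1, v=0:
t1 = NOT(w) = NOT 1 = 0
t2 = NOT(x) = NOT 0 = 1
t3 = NOT(t2) = NOT 1 = 0
t4 = OR(t3, u) = OR(0, 1) = 1
t5 = NOR(v, t1) = NOR(0, 0) = 1
t6 = AND(t5, z) = AND(1, 1) = 1
t7 = AND(t6, t4) = AND(1, 1) = 1
t8 = NAND(t7, y) = NAND(1, 1) = 0
So t8 = 0 as required.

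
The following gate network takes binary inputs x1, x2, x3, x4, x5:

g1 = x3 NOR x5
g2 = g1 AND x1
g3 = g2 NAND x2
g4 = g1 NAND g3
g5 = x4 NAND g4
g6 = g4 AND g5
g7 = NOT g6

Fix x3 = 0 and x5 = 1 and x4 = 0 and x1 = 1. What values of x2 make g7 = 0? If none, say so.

Check with x3 = 0 and x5 = 1 and x4 = 0 and x1 = 1 and x2=0:
g1 = x3 NOR x5 = 0 NOR 1 = 0
g2 = g1 AND x1 = 0 AND 1 = 0
g3 = g2 NAND x2 = 0 NAND 0 = 1
g4 = g1 NAND g3 = 0 NAND 1 = 1
g5 = x4 NAND g4 = 0 NAND 1 = 1
g6 = g4 AND g5 = 1 AND 1 = 1
g7 = NOT g6 = NOT 1 = 0
So g7 = 0.

x2=0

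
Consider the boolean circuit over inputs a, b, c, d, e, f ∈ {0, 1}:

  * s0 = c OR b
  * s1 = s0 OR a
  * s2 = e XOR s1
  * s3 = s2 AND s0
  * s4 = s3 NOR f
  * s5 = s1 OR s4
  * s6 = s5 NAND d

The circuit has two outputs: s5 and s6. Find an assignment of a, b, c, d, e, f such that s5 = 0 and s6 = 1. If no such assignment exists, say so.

Check with a=0, b=0, c=0, d=0, e=1, f=1:
s0 = c OR b = 0 OR 0 = 0
s1 = s0 OR a = 0 OR 0 = 0
s2 = e XOR s1 = 1 XOR 0 = 1
s3 = s2 AND s0 = 1 AND 0 = 0
s4 = s3 NOR f = 0 NOR 1 = 0
s5 = s1 OR s4 = 0 OR 0 = 0
s6 = s5 NAND d = 0 NAND 0 = 1
So s5 = 0 and s6 = 1.

a=0, b=0, c=0, d=0, e=1, f=1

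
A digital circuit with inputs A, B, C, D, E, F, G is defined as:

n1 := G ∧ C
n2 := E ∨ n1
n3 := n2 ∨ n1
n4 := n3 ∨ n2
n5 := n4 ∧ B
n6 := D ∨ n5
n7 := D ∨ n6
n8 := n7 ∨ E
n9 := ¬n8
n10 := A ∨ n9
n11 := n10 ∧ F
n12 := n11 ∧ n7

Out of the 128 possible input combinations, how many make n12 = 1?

21

n12 = n11 ∧ n7 must be 1, so both n11 = 1 and n7 = 1.
n11 = n10 ∧ F must be 1, so both n10 = 1 and F = 1.
Enumerating the 128 input combinations, 21 give n12 = 1 and 107 give n12 = 0.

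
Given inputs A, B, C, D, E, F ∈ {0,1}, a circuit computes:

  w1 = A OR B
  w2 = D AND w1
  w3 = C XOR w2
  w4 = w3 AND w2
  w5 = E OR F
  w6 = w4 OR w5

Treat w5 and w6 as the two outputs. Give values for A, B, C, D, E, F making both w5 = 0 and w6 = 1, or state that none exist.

A=0 B=1 C=0 D=1 E=0 F=0

Check with A=0 B=1 C=0 D=1 E=0 F=0:
w1 = A OR B = 0 OR 1 = 1
w2 = D AND w1 = 1 AND 1 = 1
w3 = C XOR w2 = 0 XOR 1 = 1
w4 = w3 AND w2 = 1 AND 1 = 1
w5 = E OR F = 0 OR 0 = 0
w6 = w4 OR w5 = 1 OR 0 = 1
So w5 = 0 and w6 = 1.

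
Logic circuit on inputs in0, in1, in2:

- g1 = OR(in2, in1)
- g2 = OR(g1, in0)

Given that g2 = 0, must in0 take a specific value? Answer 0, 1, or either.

g2 = OR(g1, in0) must be 0, so both g1 = 0 and in0 = 0.
Every assignment with g2 = 0 has in0 = 0; there are 1 such assignment(s).
  in0=0, in1=0, in2=0

0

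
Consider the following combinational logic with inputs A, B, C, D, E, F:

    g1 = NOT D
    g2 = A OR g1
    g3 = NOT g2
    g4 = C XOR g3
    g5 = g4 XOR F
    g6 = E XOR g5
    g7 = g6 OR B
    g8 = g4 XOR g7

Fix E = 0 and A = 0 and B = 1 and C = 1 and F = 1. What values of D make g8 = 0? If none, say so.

Check with E = 0 and A = 0 and B = 1 and C = 1 and F = 1 and D=0:
g1 = NOT D = NOT 0 = 1
g2 = A OR g1 = 0 OR 1 = 1
g3 = NOT g2 = NOT 1 = 0
g4 = C XOR g3 = 1 XOR 0 = 1
g5 = g4 XOR F = 1 XOR 1 = 0
g6 = E XOR g5 = 0 XOR 0 = 0
g7 = g6 OR B = 0 OR 1 = 1
g8 = g4 XOR g7 = 1 XOR 1 = 0
So g8 = 0.

D=0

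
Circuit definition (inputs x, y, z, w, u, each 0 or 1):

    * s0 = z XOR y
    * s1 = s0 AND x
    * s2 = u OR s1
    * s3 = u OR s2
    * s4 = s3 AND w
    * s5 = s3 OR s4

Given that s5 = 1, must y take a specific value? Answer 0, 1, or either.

either

Both values of y occur among assignments with s5 = 1:
  y=0: x=0, y=0, z=0, w=0, u=1
  y=1: x=0, y=1, z=0, w=0, u=1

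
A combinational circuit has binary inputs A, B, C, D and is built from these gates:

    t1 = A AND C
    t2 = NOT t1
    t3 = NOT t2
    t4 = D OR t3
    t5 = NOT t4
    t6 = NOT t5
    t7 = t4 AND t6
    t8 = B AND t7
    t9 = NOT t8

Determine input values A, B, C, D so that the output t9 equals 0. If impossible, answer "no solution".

A=1, B=1, C=1, D=0

Check with A=1, B=1, C=1, D=0:
t1 = A AND C = 1 AND 1 = 1
t2 = NOT t1 = NOT 1 = 0
t3 = NOT t2 = NOT 0 = 1
t4 = D OR t3 = 0 OR 1 = 1
t5 = NOT t4 = NOT 1 = 0
t6 = NOT t5 = NOT 0 = 1
t7 = t4 AND t6 = 1 AND 1 = 1
t8 = B AND t7 = 1 AND 1 = 1
t9 = NOT t8 = NOT 1 = 0
So t9 = 0 as required.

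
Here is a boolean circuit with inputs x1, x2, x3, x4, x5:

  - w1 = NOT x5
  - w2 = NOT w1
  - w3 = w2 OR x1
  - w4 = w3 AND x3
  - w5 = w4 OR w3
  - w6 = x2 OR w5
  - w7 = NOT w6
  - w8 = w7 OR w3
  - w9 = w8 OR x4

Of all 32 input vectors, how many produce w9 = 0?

w9 = w8 OR x4 must be 0, so both w8 = 0 and x4 = 0.
Satisfying assignments:
  x1=0, x2=1, x3=0, x4=0, x5=0
  x1=0, x2=1, x3=1, x4=0, x5=0

2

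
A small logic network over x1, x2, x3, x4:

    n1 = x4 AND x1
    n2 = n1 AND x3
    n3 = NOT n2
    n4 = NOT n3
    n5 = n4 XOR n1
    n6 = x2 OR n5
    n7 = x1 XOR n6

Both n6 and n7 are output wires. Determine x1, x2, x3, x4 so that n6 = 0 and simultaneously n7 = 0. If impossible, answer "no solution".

Check with x1=0, x2=0, x3=0, x4=0:
n1 = x4 AND x1 = 0 AND 0 = 0
n2 = n1 AND x3 = 0 AND 0 = 0
n3 = NOT n2 = NOT 0 = 1
n4 = NOT n3 = NOT 1 = 0
n5 = n4 XOR n1 = 0 XOR 0 = 0
n6 = x2 OR n5 = 0 OR 0 = 0
n7 = x1 XOR n6 = 0 XOR 0 = 0
So n6 = 0 and n7 = 0.

x1=0, x2=0, x3=0, x4=0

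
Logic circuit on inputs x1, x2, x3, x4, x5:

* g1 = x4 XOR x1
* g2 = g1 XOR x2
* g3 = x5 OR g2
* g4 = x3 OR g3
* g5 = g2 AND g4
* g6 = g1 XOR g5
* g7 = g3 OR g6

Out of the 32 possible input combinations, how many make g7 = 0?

4

g7 = g3 OR g6 must be 0, so both g3 = 0 and g6 = 0.
g3 = x5 OR g2 must be 0, so both x5 = 0 and g2 = 0.
Enumerating the 32 input combinations, 4 give g7 = 0 and 28 give g7 = 1.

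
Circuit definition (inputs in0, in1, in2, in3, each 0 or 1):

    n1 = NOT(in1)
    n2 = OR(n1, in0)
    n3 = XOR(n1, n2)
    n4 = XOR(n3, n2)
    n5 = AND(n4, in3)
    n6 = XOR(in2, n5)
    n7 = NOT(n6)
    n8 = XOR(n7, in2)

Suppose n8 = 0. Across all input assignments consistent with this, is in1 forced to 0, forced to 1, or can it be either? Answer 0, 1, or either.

0

n8 = XOR(n7, in2) must be 0, so n7 and in2 are equal.
Every assignment with n8 = 0 has in1 = 0; there are 4 such assignment(s).
  in0=0, in1=0, in2=0, in3=1
  in0=0, in1=0, in2=1, in3=1
  in0=1, in1=0, in2=0, in3=1
  in0=1, in1=0, in2=1, in3=1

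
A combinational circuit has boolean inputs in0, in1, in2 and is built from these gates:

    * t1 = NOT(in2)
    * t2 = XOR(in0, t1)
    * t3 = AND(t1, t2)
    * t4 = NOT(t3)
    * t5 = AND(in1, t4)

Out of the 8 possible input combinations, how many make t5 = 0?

t5 = AND(in1, t4) must be 0, so at least one of in1, t4 is 0.
Satisfying assignments:
  in0=0, in1=0, in2=0
  in0=0, in1=0, in2=1
  in0=0, in1=1, in2=0
  in0=1, in1=0, in2=0
  in0=1, in1=0, in2=1

5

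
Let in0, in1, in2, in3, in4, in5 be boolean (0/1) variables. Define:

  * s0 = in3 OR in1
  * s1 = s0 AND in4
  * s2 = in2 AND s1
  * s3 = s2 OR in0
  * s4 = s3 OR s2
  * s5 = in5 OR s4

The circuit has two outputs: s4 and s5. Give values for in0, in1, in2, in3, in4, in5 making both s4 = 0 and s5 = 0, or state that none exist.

Check with in0=0, in1=0, in2=1, in3=0, in4=1, in5=0:
s0 = in3 OR in1 = 0 OR 0 = 0
s1 = s0 AND in4 = 0 AND 1 = 0
s2 = in2 AND s1 = 1 AND 0 = 0
s3 = s2 OR in0 = 0 OR 0 = 0
s4 = s3 OR s2 = 0 OR 0 = 0
s5 = in5 OR s4 = 0 OR 0 = 0
So s4 = 0 and s5 = 0.

in0=0, in1=0, in2=1, in3=0, in4=1, in5=0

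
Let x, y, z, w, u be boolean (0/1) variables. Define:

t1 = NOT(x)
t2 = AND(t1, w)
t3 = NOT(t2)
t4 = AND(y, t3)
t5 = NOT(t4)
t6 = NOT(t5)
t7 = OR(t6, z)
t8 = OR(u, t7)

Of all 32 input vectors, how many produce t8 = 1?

27

t8 = OR(u, t7) must be 1, so at least one of u, t7 is 1.
Enumerating the 32 input combinations, 27 give t8 = 1 and 5 give t8 = 0.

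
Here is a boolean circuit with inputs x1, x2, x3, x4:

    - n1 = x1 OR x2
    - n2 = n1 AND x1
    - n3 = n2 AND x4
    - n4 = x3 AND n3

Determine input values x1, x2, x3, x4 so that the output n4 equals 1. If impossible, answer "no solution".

Check with x1=1, x2=0, x3=1, x4=1:
n1 = x1 OR x2 = 1 OR 0 = 1
n2 = n1 AND x1 = 1 AND 1 = 1
n3 = n2 AND x4 = 1 AND 1 = 1
n4 = x3 AND n3 = 1 AND 1 = 1
So n4 = 1 as required.

x1=1, x2=0, x3=1, x4=1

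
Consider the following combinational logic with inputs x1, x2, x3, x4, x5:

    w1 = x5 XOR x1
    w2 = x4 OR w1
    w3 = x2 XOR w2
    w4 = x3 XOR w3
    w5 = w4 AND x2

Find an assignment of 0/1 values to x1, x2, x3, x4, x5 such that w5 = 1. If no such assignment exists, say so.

x1=0 x2=1 x3=0 x4=0 x5=0

Check with x1=0 x2=1 x3=0 x4=0 x5=0:
w1 = x5 XOR x1 = 0 XOR 0 = 0
w2 = x4 OR w1 = 0 OR 0 = 0
w3 = x2 XOR w2 = 1 XOR 0 = 1
w4 = x3 XOR w3 = 0 XOR 1 = 1
w5 = w4 AND x2 = 1 AND 1 = 1
So w5 = 1 as required.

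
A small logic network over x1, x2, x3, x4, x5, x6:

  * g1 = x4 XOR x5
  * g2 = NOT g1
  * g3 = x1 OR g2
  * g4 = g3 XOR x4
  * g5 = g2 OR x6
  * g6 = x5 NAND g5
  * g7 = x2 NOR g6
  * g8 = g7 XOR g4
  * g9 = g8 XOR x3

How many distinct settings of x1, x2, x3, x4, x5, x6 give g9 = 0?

32

g9 = g8 XOR x3 must be 0, so g8 and x3 are equal.
Enumerating the 64 input combinations, 32 give g9 = 0 and 32 give g9 = 1.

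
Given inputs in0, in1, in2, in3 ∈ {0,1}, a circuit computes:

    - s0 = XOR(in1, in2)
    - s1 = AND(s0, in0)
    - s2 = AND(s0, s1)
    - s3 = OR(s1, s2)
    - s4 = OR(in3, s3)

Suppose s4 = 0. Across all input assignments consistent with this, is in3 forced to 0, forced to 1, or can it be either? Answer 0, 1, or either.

0

s4 = OR(in3, s3) must be 0, so both in3 = 0 and s3 = 0.
s3 = OR(s1, s2) must be 0, so both s1 = 0 and s2 = 0.
Every assignment with s4 = 0 has in3 = 0; there are 6 such assignment(s).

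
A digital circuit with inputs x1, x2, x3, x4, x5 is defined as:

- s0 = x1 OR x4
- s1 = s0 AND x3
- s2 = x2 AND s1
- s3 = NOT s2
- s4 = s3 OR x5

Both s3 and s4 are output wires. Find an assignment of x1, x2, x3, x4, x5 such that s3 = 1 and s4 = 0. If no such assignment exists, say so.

Across all 32 input combinations, none give both s3 = 1 and s4 = 0.

no solution exists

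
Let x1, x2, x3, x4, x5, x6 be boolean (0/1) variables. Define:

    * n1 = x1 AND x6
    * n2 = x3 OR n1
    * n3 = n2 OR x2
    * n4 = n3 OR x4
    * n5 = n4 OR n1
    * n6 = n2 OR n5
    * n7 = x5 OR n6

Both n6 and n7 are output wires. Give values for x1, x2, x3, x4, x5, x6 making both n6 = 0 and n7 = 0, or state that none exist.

x1=0, x2=0, x3=0, x4=0, x5=0, x6=1

Check with x1=0, x2=0, x3=0, x4=0, x5=0, x6=1:
n1 = x1 AND x6 = 0 AND 1 = 0
n2 = x3 OR n1 = 0 OR 0 = 0
n3 = n2 OR x2 = 0 OR 0 = 0
n4 = n3 OR x4 = 0 OR 0 = 0
n5 = n4 OR n1 = 0 OR 0 = 0
n6 = n2 OR n5 = 0 OR 0 = 0
n7 = x5 OR n6 = 0 OR 0 = 0
So n6 = 0 and n7 = 0.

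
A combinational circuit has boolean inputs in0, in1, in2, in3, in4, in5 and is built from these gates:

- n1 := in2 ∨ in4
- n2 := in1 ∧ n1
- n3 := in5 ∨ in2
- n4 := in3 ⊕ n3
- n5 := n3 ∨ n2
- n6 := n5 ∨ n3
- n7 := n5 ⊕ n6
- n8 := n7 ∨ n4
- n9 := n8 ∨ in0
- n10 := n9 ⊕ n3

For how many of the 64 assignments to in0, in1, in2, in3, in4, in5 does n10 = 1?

n10 = n9 ⊕ n3 must be 1, so n9 and n3 differ.
Enumerating the 64 input combinations, 24 give n10 = 1 and 40 give n10 = 0.

24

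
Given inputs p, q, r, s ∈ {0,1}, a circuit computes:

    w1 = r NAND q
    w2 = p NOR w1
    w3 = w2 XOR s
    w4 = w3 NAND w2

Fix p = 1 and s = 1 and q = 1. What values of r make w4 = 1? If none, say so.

r=0

w4 = w3 NAND w2 must be 1, so at least one of w3, w2 is 0.
Check with p = 1 and s = 1 and q = 1 and r=0:
w1 = r NAND q = 0 NAND 1 = 1
w2 = p NOR w1 = 1 NOR 1 = 0
w3 = w2 XOR s = 0 XOR 1 = 1
w4 = w3 NAND w2 = 1 NAND 0 = 1
So w4 = 1.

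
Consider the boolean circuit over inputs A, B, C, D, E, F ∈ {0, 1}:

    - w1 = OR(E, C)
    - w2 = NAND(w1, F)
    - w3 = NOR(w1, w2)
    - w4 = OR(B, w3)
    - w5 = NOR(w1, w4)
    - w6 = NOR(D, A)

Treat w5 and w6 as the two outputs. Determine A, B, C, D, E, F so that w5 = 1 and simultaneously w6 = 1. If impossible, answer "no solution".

A=0 B=0 C=0 D=0 E=0 F=1

Check with A=0 B=0 C=0 D=0 E=0 F=1:
w1 = OR(E, C) = OR(0, 0) = 0
w2 = NAND(w1, F) = NAND(0, 1) = 1
w3 = NOR(w1, w2) = NOR(0, 1) = 0
w4 = OR(B, w3) = OR(0, 0) = 0
w5 = NOR(w1, w4) = NOR(0, 0) = 1
w6 = NOR(D, A) = NOR(0, 0) = 1
So w5 = 1 and w6 = 1.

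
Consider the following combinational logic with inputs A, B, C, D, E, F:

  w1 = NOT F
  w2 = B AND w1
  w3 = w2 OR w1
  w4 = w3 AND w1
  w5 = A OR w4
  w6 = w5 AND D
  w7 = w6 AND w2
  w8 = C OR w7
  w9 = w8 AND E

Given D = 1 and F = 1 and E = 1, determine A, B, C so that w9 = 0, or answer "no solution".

A=0, B=0, C=0

w9 = w8 AND E must be 0, so at least one of w8, E is 0.
Check with D = 1 and F = 1 and E = 1 and A=0, B=0, C=0:
w1 = NOT F = NOT 1 = 0
w2 = B AND w1 = 0 AND 0 = 0
w3 = w2 OR w1 = 0 OR 0 = 0
w4 = w3 AND w1 = 0 AND 0 = 0
w5 = A OR w4 = 0 OR 0 = 0
w6 = w5 AND D = 0 AND 1 = 0
w7 = w6 AND w2 = 0 AND 0 = 0
w8 = C OR w7 = 0 OR 0 = 0
w9 = w8 AND E = 0 AND 1 = 0
So w9 = 0.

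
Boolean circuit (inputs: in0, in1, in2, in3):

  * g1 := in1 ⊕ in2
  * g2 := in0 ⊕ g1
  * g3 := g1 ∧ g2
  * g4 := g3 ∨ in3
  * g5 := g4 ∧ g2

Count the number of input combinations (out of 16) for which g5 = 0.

g5 = g4 ∧ g2 must be 0, so at least one of g4, g2 is 0.
Enumerating the 16 input combinations, 10 give g5 = 0 and 6 give g5 = 1.

10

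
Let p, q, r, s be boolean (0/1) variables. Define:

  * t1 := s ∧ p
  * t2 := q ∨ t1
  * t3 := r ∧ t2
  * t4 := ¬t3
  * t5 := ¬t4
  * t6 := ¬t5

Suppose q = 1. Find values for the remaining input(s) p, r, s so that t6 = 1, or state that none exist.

p=0, r=0, s=1

Check with q = 1 and p=0, r=0, s=1:
t1 = s ∧ p = 1 ∧ 0 = 0
t2 = q ∨ t1 = 1 ∨ 0 = 1
t3 = r ∧ t2 = 0 ∧ 1 = 0
t4 = ¬t3 = ¬0 = 1
t5 = ¬t4 = ¬1 = 0
t6 = ¬t5 = ¬0 = 1
So t6 = 1.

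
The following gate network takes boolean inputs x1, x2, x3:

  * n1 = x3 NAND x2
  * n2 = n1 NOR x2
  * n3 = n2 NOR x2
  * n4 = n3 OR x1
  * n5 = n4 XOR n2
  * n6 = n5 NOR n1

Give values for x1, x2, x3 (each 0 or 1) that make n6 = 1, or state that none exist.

x1=0, x2=1, x3=1

n6 = n5 NOR n1 must be 1, so both n5 = 0 and n1 = 0.
Check with x1=0, x2=1, x3=1:
n1 = x3 NAND x2 = 1 NAND 1 = 0
n2 = n1 NOR x2 = 0 NOR 1 = 0
n3 = n2 NOR x2 = 0 NOR 1 = 0
n4 = n3 OR x1 = 0 OR 0 = 0
n5 = n4 XOR n2 = 0 XOR 0 = 0
n6 = n5 NOR n1 = 0 NOR 0 = 1
So n6 = 1 as required.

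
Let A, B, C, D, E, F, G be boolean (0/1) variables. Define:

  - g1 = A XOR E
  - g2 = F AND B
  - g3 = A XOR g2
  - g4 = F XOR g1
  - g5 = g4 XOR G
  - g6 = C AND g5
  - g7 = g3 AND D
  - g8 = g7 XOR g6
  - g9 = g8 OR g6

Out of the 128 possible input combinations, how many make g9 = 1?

g9 = g8 OR g6 must be 1, so at least one of g8, g6 is 1.
Enumerating the 128 input combinations, 56 give g9 = 1 and 72 give g9 = 0.

56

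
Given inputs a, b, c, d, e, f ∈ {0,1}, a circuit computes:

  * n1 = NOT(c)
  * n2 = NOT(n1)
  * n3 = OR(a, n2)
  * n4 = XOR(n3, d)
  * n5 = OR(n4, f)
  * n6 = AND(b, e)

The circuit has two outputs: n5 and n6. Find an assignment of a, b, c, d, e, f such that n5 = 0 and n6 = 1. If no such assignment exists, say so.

a=0 b=1 c=0 d=0 e=1 f=0

Check with a=0 b=1 c=0 d=0 e=1 f=0:
n1 = NOT(c) = NOT 0 = 1
n2 = NOT(n1) = NOT 1 = 0
n3 = OR(a, n2) = OR(0, 0) = 0
n4 = XOR(n3, d) = XOR(0, 0) = 0
n5 = OR(n4, f) = OR(0, 0) = 0
n6 = AND(b, e) = AND(1, 1) = 1
So n5 = 0 and n6 = 1.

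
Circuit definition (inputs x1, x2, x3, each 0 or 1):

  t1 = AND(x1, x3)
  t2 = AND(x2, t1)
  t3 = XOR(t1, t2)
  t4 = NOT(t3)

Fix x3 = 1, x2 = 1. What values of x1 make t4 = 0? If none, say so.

With x3 = 1, x2 = 1 fixed, none of the 2 settings of x1 give t4 = 0.
For example, with x1=0:
t1 = AND(x1, x3) = AND(0, 1) = 0
t2 = AND(x2, t1) = AND(1, 0) = 0
t3 = XOR(t1, t2) = XOR(0, 0) = 0
t4 = NOT(t3) = NOT 0 = 1
giving t4 = 1 ≠ 0.

no solution exists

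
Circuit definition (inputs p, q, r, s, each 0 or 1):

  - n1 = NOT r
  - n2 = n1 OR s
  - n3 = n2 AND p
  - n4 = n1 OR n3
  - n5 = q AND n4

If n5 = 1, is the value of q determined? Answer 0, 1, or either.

n5 = q AND n4 must be 1, so both q = 1 and n4 = 1.
n4 = n1 OR n3 must be 1, so at least one of n1, n3 is 1.
Every assignment with n5 = 1 has q = 1; there are 5 such assignment(s).

1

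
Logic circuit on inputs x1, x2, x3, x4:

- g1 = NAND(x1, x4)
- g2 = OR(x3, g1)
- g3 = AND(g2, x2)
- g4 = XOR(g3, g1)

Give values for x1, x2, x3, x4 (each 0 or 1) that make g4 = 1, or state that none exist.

x1=1 x2=0 x3=0 x4=0

g4 = XOR(g3, g1) must be 1, so g3 and g1 differ.
Check with x1=1 x2=0 x3=0 x4=0:
g1 = NAND(x1, x4) = NAND(1, 0) = 1
g2 = OR(x3, g1) = OR(0, 1) = 1
g3 = AND(g2, x2) = AND(1, 0) = 0
g4 = XOR(g3, g1) = XOR(0, 1) = 1
So g4 = 1 as required.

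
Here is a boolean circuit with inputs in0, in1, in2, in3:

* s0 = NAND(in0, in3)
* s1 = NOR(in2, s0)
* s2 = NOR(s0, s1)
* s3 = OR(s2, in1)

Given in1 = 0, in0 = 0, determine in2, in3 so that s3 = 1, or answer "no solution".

no solution exists

With in1 = 0, in0 = 0 fixed, none of the 4 settings of in2, in3 give s3 = 1.
For example, with in2=0, in3=1:
s0 = NAND(in0, in3) = NAND(0, 1) = 1
s1 = NOR(in2, s0) = NOR(0, 1) = 0
s2 = NOR(s0, s1) = NOR(1, 0) = 0
s3 = OR(s2, in1) = OR(0, 0) = 0
giving s3 = 0 ≠ 1.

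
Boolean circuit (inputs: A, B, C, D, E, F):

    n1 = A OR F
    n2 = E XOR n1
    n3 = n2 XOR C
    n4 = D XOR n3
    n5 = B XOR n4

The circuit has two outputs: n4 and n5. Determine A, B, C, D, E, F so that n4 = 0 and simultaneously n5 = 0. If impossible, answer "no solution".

Check with A=0 B=0 C=1 D=0 E=1 F=0:
n1 = A OR F = 0 OR 0 = 0
n2 = E XOR n1 = 1 XOR 0 = 1
n3 = n2 XOR C = 1 XOR 1 = 0
n4 = D XOR n3 = 0 XOR 0 = 0
n5 = B XOR n4 = 0 XOR 0 = 0
So n4 = 0 and n5 = 0.

A=0 B=0 C=1 D=0 E=1 F=0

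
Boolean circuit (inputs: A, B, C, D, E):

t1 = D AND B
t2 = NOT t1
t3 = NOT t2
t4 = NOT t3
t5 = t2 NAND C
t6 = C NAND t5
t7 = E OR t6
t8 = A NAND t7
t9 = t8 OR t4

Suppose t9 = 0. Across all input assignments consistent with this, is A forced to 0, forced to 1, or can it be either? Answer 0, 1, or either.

1

t9 = t8 OR t4 must be 0, so both t8 = 0 and t4 = 0.
t8 = A NAND t7 must be 0, so both A = 1 and t7 = 1.
Every assignment with t9 = 0 has A = 1; there are 3 such assignment(s).
  A=1, B=1, C=0, D=1, E=0
  A=1, B=1, C=0, D=1, E=1
  A=1, B=1, C=1, D=1, E=1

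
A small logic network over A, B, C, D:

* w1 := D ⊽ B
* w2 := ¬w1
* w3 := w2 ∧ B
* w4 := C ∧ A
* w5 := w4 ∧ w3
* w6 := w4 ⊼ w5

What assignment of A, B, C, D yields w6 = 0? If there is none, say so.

A=1, B=1, C=1, D=0

Check with A=1, B=1, C=1, D=0:
w1 = D ⊽ B = 0 ⊽ 1 = 0
w2 = ¬w1 = ¬0 = 1
w3 = w2 ∧ B = 1 ∧ 1 = 1
w4 = C ∧ A = 1 ∧ 1 = 1
w5 = w4 ∧ w3 = 1 ∧ 1 = 1
w6 = w4 ⊼ w5 = 1 ⊼ 1 = 0
So w6 = 0 as required.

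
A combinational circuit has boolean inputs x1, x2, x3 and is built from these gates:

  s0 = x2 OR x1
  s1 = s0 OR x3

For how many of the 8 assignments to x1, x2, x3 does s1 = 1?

7

s1 = s0 OR x3 must be 1, so at least one of s0, x3 is 1.
Enumerating the 8 input combinations, 7 give s1 = 1 and 1 give s1 = 0.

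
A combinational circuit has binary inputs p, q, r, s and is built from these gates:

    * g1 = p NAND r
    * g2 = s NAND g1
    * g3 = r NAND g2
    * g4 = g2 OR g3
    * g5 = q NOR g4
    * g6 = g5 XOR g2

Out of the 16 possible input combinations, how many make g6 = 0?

6

g6 = g5 XOR g2 must be 0, so g5 and g2 are equal.
Satisfying assignments:
  p=0, q=0, r=0, s=1
  p=0, q=0, r=1, s=1
  p=0, q=1, r=0, s=1
  p=0, q=1, r=1, s=1
  p=1, q=0, r=0, s=1
  p=1, q=1, r=0, s=1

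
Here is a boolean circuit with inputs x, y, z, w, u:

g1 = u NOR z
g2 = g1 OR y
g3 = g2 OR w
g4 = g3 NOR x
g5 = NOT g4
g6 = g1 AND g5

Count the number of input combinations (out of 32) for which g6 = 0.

24

g6 = g1 AND g5 must be 0, so at least one of g1, g5 is 0.
Enumerating the 32 input combinations, 24 give g6 = 0 and 8 give g6 = 1.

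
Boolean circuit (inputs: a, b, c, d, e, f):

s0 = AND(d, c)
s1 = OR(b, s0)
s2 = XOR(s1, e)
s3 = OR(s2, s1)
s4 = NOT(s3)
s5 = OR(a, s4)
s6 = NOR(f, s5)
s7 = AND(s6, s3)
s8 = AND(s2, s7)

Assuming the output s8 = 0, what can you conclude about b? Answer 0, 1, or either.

Both values of b occur among assignments with s8 = 0:
  b=0: a=0, b=0, c=0, d=0, e=0, f=0
  b=1: a=0, b=1, c=0, d=0, e=0, f=1

either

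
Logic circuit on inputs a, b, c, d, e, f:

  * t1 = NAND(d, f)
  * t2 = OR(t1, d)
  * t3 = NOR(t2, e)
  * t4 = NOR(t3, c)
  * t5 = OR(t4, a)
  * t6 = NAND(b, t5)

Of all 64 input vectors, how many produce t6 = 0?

24

t6 = NAND(b, t5) must be 0, so both b = 1 and t5 = 1.
Enumerating the 64 input combinations, 24 give t6 = 0 and 40 give t6 = 1.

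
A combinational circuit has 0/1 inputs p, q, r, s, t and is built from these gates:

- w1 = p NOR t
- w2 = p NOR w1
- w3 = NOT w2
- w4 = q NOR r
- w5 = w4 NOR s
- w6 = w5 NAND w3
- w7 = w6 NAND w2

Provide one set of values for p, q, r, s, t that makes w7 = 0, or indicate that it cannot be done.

w7 = w6 NAND w2 must be 0, so both w6 = 1 and w2 = 1.
w6 = w5 NAND w3 must be 1, so at least one of w5, w3 is 0.
w2 = p NOR w1 must be 1, so both p = 0 and w1 = 0.
Check with p=0 q=1 r=1 s=1 t=1:
w1 = p NOR t = 0 NOR 1 = 0
w2 = p NOR w1 = 0 NOR 0 = 1
w3 = NOT w2 = NOT 1 = 0
w4 = q NOR r = 1 NOR 1 = 0
w5 = w4 NOR s = 0 NOR 1 = 0
w6 = w5 NAND w3 = 0 NAND 0 = 1
w7 = w6 NAND w2 = 1 NAND 1 = 0
So w7 = 0 as required.

p=0 q=1 r=1 s=1 t=1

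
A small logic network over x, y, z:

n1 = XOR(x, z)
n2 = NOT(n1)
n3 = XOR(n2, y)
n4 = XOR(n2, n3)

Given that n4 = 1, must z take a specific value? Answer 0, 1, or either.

Both values of z occur among assignments with n4 = 1:
  z=0: x=0, y=1, z=0
  z=1: x=0, y=1, z=1

either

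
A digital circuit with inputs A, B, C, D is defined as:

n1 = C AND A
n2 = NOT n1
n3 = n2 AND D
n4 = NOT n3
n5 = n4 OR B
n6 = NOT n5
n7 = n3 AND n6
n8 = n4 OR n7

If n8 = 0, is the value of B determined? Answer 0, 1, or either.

n8 = n4 OR n7 must be 0, so both n4 = 0 and n7 = 0.
Every assignment with n8 = 0 has B = 1; there are 3 such assignment(s).
  A=0, B=1, C=0, D=1
  A=0, B=1, C=1, D=1
  A=1, B=1, C=0, D=1

1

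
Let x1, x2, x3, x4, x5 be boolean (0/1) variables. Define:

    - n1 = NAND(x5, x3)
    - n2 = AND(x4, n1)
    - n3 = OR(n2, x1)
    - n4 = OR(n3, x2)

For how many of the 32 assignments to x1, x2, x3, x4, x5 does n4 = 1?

n4 = OR(n3, x2) must be 1, so at least one of n3, x2 is 1.
Enumerating the 32 input combinations, 27 give n4 = 1 and 5 give n4 = 0.

27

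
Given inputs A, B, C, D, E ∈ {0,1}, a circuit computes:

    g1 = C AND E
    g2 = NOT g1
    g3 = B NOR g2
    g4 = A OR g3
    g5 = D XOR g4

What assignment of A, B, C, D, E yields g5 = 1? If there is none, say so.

A=1 B=1 C=0 D=0 E=1

Check with A=1 B=1 C=0 D=0 E=1:
g1 = C AND E = 0 AND 1 = 0
g2 = NOT g1 = NOT 0 = 1
g3 = B NOR g2 = 1 NOR 1 = 0
g4 = A OR g3 = 1 OR 0 = 1
g5 = D XOR g4 = 0 XOR 1 = 1
So g5 = 1 as required.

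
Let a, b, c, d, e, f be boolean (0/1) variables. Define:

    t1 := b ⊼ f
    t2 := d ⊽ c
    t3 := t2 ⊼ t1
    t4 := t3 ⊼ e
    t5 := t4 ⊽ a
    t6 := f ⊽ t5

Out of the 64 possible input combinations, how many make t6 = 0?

38

t6 = f ⊽ t5 must be 0, so at least one of f, t5 is 1.
Enumerating the 64 input combinations, 38 give t6 = 0 and 26 give t6 = 1.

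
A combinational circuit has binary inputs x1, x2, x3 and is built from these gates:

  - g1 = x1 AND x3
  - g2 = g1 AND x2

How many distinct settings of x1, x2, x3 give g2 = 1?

1

g2 = g1 AND x2 must be 1, so both g1 = 1 and x2 = 1.
Enumerating the 8 input combinations, 1 give g2 = 1 and 7 give g2 = 0.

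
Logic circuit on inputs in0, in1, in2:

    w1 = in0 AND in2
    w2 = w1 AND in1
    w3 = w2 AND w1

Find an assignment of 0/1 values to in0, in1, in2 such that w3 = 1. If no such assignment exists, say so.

in0=1, in1=1, in2=1

w3 = w2 AND w1 must be 1, so both w2 = 1 and w1 = 1.
w2 = w1 AND in1 must be 1, so both w1 = 1 and in1 = 1.
Check with in0=1, in1=1, in2=1:
w1 = in0 AND in2 = 1 AND 1 = 1
w2 = w1 AND in1 = 1 AND 1 = 1
w3 = w2 AND w1 = 1 AND 1 = 1
So w3 = 1 as required.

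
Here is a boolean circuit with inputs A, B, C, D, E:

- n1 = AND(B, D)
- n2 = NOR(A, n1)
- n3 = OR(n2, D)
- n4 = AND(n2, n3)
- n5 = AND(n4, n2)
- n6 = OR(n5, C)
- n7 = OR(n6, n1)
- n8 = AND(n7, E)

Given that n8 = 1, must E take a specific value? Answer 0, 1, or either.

n8 = AND(n7, E) must be 1, so both n7 = 1 and E = 1.
n7 = OR(n6, n1) must be 1, so at least one of n6, n1 is 1.
Every assignment with n8 = 1 has E = 1; there are 13 such assignment(s).

1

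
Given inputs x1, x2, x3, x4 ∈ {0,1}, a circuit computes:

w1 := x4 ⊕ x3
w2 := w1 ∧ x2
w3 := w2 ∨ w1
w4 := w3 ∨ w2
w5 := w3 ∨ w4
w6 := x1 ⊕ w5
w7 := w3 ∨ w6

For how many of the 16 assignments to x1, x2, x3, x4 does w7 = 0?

4

w7 = w3 ∨ w6 must be 0, so both w3 = 0 and w6 = 0.
Satisfying assignments:
  x1=0, x2=0, x3=0, x4=0
  x1=0, x2=0, x3=1, x4=1
  x1=0, x2=1, x3=0, x4=0
  x1=0, x2=1, x3=1, x4=1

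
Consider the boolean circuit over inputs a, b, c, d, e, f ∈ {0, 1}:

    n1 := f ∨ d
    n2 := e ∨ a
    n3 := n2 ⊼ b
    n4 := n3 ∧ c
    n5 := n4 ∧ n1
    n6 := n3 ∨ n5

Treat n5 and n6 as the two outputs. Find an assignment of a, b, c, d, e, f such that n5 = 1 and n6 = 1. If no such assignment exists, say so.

Check with a=0 b=0 c=1 d=1 e=1 f=1:
n1 = f ∨ d = 1 ∨ 1 = 1
n2 = e ∨ a = 1 ∨ 0 = 1
n3 = n2 ⊼ b = 1 ⊼ 0 = 1
n4 = n3 ∧ c = 1 ∧ 1 = 1
n5 = n4 ∧ n1 = 1 ∧ 1 = 1
n6 = n3 ∨ n5 = 1 ∨ 1 = 1
So n5 = 1 and n6 = 1.

a=0 b=0 c=1 d=1 e=1 f=1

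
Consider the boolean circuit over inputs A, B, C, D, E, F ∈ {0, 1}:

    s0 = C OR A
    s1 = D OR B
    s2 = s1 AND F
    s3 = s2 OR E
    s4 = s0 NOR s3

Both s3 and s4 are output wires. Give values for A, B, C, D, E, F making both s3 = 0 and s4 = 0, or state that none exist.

Check with A=1, B=0, C=0, D=0, E=0, F=0:
s0 = C OR A = 0 OR 1 = 1
s1 = D OR B = 0 OR 0 = 0
s2 = s1 AND F = 0 AND 0 = 0
s3 = s2 OR E = 0 OR 0 = 0
s4 = s0 NOR s3 = 1 NOR 0 = 0
So s3 = 0 and s4 = 0.

A=1, B=0, C=0, D=0, E=0, F=0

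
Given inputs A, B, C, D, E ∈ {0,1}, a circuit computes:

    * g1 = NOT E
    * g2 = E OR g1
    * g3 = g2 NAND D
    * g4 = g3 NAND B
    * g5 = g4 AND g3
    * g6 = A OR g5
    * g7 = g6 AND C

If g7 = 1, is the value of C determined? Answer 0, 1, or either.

1

g7 = g6 AND C must be 1, so both g6 = 1 and C = 1.
g6 = A OR g5 must be 1, so at least one of A, g5 is 1.
Every assignment with g7 = 1 has C = 1; there are 10 such assignment(s).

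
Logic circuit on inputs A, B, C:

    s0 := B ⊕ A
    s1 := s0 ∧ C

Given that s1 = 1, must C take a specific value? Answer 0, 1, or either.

s1 = s0 ∧ C must be 1, so both s0 = 1 and C = 1.
s0 = B ⊕ A must be 1, so B and A differ.
Every assignment with s1 = 1 has C = 1; there are 2 such assignment(s).
  A=0, B=1, C=1
  A=1, B=0, C=1

1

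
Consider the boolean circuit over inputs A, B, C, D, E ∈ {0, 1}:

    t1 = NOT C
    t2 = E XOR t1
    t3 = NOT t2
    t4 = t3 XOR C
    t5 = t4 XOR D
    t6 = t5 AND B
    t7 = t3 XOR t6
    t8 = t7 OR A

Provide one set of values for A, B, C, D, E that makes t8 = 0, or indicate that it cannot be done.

t8 = t7 OR A must be 0, so both t7 = 0 and A = 0.
Check with A=0, B=1, C=1, D=1, E=1:
t1 = NOT C = NOT 1 = 0
t2 = E XOR t1 = 1 XOR 0 = 1
t3 = NOT t2 = NOT 1 = 0
t4 = t3 XOR C = 0 XOR 1 = 1
t5 = t4 XOR D = 1 XOR 1 = 0
t6 = t5 AND B = 0 AND 1 = 0
t7 = t3 XOR t6 = 0 XOR 0 = 0
t8 = t7 OR A = 0 OR 0 = 0
So t8 = 0 as required.

A=0, B=1, C=1, D=1, E=1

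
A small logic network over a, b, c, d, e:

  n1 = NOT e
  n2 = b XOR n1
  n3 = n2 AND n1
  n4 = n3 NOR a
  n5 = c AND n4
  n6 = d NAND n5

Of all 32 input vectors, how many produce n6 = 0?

3

n6 = d NAND n5 must be 0, so both d = 1 and n5 = 1.
Satisfying assignments:
  a=0, b=0, c=1, d=1, e=1
  a=0, b=1, c=1, d=1, e=0
  a=0, b=1, c=1, d=1, e=1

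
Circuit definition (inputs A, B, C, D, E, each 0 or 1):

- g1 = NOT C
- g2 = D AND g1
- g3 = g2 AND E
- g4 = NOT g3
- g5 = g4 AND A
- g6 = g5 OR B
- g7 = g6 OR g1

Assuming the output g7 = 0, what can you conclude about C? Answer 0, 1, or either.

g7 = g6 OR g1 must be 0, so both g6 = 0 and g1 = 0.
Every assignment with g7 = 0 has C = 1; there are 4 such assignment(s).
  A=0, B=0, C=1, D=0, E=0
  A=0, B=0, C=1, D=0, E=1
  A=0, B=0, C=1, D=1, E=0
  A=0, B=0, C=1, D=1, E=1

1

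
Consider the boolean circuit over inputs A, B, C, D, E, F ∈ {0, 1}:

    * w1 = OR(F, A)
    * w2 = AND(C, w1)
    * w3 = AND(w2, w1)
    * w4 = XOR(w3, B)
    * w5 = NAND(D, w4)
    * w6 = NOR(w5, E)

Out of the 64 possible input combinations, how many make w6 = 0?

56

w6 = NOR(w5, E) must be 0, so at least one of w5, E is 1.
Enumerating the 64 input combinations, 56 give w6 = 0 and 8 give w6 = 1.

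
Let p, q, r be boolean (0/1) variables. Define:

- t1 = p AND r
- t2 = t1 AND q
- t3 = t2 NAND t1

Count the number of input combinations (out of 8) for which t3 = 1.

t3 = t2 NAND t1 must be 1, so at least one of t2, t1 is 0.
Enumerating the 8 input combinations, 7 give t3 = 1 and 1 give t3 = 0.

7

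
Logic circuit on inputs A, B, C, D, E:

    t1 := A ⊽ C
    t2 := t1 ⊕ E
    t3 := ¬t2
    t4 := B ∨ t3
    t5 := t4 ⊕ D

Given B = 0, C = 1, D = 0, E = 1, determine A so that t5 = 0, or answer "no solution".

A=1

t5 = t4 ⊕ D must be 0, so t4 and D are equal.
Check with B = 0, C = 1, D = 0, E = 1 and A=1:
t1 = A ⊽ C = 1 ⊽ 1 = 0
t2 = t1 ⊕ E = 0 ⊕ 1 = 1
t3 = ¬t2 = ¬1 = 0
t4 = B ∨ t3 = 0 ∨ 0 = 0
t5 = t4 ⊕ D = 0 ⊕ 0 = 0
So t5 = 0.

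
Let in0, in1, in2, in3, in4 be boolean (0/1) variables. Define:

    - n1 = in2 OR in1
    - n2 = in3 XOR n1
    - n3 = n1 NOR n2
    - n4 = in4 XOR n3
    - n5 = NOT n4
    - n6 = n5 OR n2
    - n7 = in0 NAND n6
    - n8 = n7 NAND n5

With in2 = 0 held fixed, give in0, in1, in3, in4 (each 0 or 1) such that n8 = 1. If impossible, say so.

n8 = n7 NAND n5 must be 1, so at least one of n7, n5 is 0.
Check with in2 = 0 and in0=1, in1=0, in3=0, in4=0:
n1 = in2 OR in1 = 0 OR 0 = 0
n2 = in3 XOR n1 = 0 XOR 0 = 0
n3 = n1 NOR n2 = 0 NOR 0 = 1
n4 = in4 XOR n3 = 0 XOR 1 = 1
n5 = NOT n4 = NOT 1 = 0
n6 = n5 OR n2 = 0 OR 0 = 0
n7 = in0 NAND n6 = 1 NAND 0 = 1
n8 = n7 NAND n5 = 1 NAND 0 = 1
So n8 = 1.

in0=1, in1=0, in3=0, in4=0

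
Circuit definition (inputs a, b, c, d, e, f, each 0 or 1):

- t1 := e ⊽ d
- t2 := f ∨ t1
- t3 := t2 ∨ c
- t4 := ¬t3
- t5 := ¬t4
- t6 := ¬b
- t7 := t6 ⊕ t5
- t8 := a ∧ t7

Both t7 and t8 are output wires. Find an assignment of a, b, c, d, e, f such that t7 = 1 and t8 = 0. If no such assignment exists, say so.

Check with a=0, b=1, c=0, d=0, e=0, f=0:
t1 = e ⊽ d = 0 ⊽ 0 = 1
t2 = f ∨ t1 = 0 ∨ 1 = 1
t3 = t2 ∨ c = 1 ∨ 0 = 1
t4 = ¬t3 = ¬1 = 0
t5 = ¬t4 = ¬0 = 1
t6 = ¬b = ¬1 = 0
t7 = t6 ⊕ t5 = 0 ⊕ 1 = 1
t8 = a ∧ t7 = 0 ∧ 1 = 0
So t7 = 1 and t8 = 0.

a=0, b=1, c=0, d=0, e=0, f=0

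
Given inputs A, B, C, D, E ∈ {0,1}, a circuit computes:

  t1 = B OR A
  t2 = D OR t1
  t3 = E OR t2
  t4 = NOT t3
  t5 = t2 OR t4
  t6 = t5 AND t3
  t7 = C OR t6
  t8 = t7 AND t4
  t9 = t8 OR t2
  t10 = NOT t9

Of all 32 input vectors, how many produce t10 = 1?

3

t10 = NOT t9 must be 1, so t9 = 0.
t9 = t8 OR t2 must be 0, so both t8 = 0 and t2 = 0.
t8 = t7 AND t4 must be 0, so at least one of t7, t4 is 0.
Enumerating the 32 input combinations, 3 give t10 = 1 and 29 give t10 = 0.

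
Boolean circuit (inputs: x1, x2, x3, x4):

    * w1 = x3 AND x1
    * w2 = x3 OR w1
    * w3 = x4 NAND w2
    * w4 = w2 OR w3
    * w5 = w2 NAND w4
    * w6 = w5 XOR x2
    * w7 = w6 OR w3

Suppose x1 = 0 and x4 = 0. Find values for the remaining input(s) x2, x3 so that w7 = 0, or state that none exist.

With x1 = 0 and x4 = 0 fixed, none of the 4 settings of x2, x3 give w7 = 0.
For example, with x2=0, x3=0:
w1 = x3 AND x1 = 0 AND 0 = 0
w2 = x3 OR w1 = 0 OR 0 = 0
w3 = x4 NAND w2 = 0 NAND 0 = 1
w4 = w2 OR w3 = 0 OR 1 = 1
w5 = w2 NAND w4 = 0 NAND 1 = 1
w6 = w5 XOR x2 = 1 XOR 0 = 1
w7 = w6 OR w3 = 1 OR 1 = 1
giving w7 = 1 ≠ 0.

no solution exists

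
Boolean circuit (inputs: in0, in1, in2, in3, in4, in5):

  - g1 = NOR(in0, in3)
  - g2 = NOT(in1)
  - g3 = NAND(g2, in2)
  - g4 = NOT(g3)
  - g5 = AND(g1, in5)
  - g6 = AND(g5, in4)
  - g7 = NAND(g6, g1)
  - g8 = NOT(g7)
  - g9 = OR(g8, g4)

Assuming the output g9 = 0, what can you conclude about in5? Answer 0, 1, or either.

Both values of in5 occur among assignments with g9 = 0:
  in5=0: in0=0, in1=0, in2=0, in3=0, in4=0, in5=0
  in5=1: in0=0, in1=0, in2=0, in3=0, in4=0, in5=1

either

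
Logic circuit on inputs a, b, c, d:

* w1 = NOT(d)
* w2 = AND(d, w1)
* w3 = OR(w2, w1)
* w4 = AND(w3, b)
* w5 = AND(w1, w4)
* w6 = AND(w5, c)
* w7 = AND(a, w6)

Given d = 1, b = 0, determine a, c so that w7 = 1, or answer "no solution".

no solution exists

With d = 1, b = 0 fixed, none of the 4 settings of a, c give w7 = 1.
For example, with a=0, c=0:
w1 = NOT(d) = NOT 1 = 0
w2 = AND(d, w1) = AND(1, 0) = 0
w3 = OR(w2, w1) = OR(0, 0) = 0
w4 = AND(w3, b) = AND(0, 0) = 0
w5 = AND(w1, w4) = AND(0, 0) = 0
w6 = AND(w5, c) = AND(0, 0) = 0
w7 = AND(a, w6) = AND(0, 0) = 0
giving w7 = 0 ≠ 1.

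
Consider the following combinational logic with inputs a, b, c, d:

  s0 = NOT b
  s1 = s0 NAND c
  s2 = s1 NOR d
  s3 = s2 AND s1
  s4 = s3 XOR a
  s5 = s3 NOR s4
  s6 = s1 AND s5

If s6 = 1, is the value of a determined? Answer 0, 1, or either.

0

s6 = s1 AND s5 must be 1, so both s1 = 1 and s5 = 1.
Every assignment with s6 = 1 has a = 0; there are 6 such assignment(s).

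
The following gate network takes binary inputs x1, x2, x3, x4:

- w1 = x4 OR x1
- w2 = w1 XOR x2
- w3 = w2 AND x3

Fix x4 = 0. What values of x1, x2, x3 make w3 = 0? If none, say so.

x1=1, x2=1, x3=1

w3 = w2 AND x3 must be 0, so at least one of w2, x3 is 0.
Check with x4 = 0 and x1=1, x2=1, x3=1:
w1 = x4 OR x1 = 0 OR 1 = 1
w2 = w1 XOR x2 = 1 XOR 1 = 0
w3 = w2 AND x3 = 0 AND 1 = 0
So w3 = 0.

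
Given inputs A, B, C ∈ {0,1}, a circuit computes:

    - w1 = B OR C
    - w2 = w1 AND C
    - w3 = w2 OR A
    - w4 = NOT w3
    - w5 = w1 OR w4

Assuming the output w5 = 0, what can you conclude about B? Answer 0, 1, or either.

0

w5 = w1 OR w4 must be 0, so both w1 = 0 and w4 = 0.
w1 = B OR C must be 0, so both B = 0 and C = 0.
w4 = NOT w3 must be 0, so w3 = 1.
Every assignment with w5 = 0 has B = 0; there are 1 such assignment(s).
  A=1, B=0, C=0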